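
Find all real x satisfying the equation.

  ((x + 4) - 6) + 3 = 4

Step 1. [((x + 4) - 6) + 3 = 4] subtract 3: x sits inside (… + 3), so sub: (x + 4) - 6 = 1.
Step 2. [(x + 4) - 6 = 1] peel the -6: add 6 from each side ⇒ sub: x + 4 = 7.
Step 3. [x + 4 = 7] subtract 4: x sits inside (… + 4). So sub: x = 3.

Answer: x ∈ {3}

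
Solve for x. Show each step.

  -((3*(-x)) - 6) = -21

Step 1. [-((3*(-x)) - 6) = -21] flip signs both sides ⇒ neg: (3*(-x)) - 6 = 21.
Step 2. [(3*(-x)) - 6 = 21] common factor 3 (LHS and 21) — divide through ⇒ factor: (-x) - 2 = 7.
Step 3. [(-x) - 2 = 7] -2 is outermost — add 2 both sides ⇒ sub: -x = 9.
Step 4. [-x = 9] leading − — multiply by −1 ⇒ neg: x = -9.

Answer: x ∈ {-9}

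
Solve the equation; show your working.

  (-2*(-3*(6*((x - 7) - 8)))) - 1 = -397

Step 1. [(-2*(-3*(6*((x - 7) - 8)))) - 1 = -397] the outer -1 inverts by adding 1. So sub: -2*(-3*(6*((x - 7) - 8))) = -396.
Step 2. [-2*(-3*(6*((x - 7) - 8))) = -396] LHS = -2·(…); ÷-2 both sides. So div: -3*(6*((x - 7) - 8)) = 198.
Step 3. [-3*(6*((x - 7) - 8)) = 198] -3·(inner) — divide through by -3. So div: 6*((x - 7) - 8) = -66.
Step 4. [6*((x - 7) - 8) = -66] LHS = 6·(…); ÷6 both sides. So div: (x - 7) - 8 = -11.
Step 5. [(x - 7) - 8 = -11] peel the -8: add 8 from each side ⇒ sub: x - 7 = -3.
Step 6. [x - 7 = -3] peel the -7: add 7 from each side ⇒ sub: x = 4.

Answer: x ∈ {4}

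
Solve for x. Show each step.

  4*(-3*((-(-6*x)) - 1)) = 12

Step 1. [4*(-3*((-(-6*x)) - 1)) = 12] LHS = 4·(…); ÷4 both sides. So div: -3*((-(-6*x)) - 1) = 3.
Step 2. [-3*((-(-6*x)) - 1) = 3] leading coefficient -3: divide by -3, so div: (-(-6*x)) - 1 = -1.
Step 3. [(-(-6*x)) - 1 = -1] the outer -1 inverts by adding 1 ⇒ sub: -(-6*x) = 0.
Step 4. [-(-6*x) = 0] leading − — multiply by −1, so neg: -6*x = 0.
Step 5. [-6*x = 0] divide by the outer -6 ⇒ div: x = 0.

Answer: x ∈ {0}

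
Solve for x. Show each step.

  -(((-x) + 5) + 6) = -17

Step 1. [-(((-x) + 5) + 6) = -17] flip signs both sides, so neg: ((-x) + 5) + 6 = 17.
Step 2. [((-x) + 5) + 6 = 17] 6 comes off first (subtract 6). So sub: (-x) + 5 = 11.
Step 3. [(-x) + 5 = 11] the outer +5 inverts by subtracting 5 ⇒ sub: -x = 6.
Step 4. [-x = 6] LHS negated; negate both sides. So neg: x = -6.

Answer: x ∈ {-6}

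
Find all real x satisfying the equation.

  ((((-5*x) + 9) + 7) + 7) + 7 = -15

Step 1. [((((-5*x) + 9) + 7) + 7) + 7 = -15] peel the +7: subtract 7 from each side ⇒ sub: (((-5*x) + 9) + 7) + 7 = -22.
Step 2. [(((-5*x) + 9) + 7) + 7 = -22] the outer +7 inverts by subtracting 7. So sub: ((-5*x) + 9) + 7 = -29.
Step 3. [((-5*x) + 9) + 7 = -29] 7 comes off first (subtract 7). So sub: (-5*x) + 9 = -36.
Step 4. [(-5*x) + 9 = -36] 9 comes off first (subtract 9). So sub: -5*x = -45.
Step 5. [-5*x = -45] -5·(inner) — divide through by -5 ⇒ div: x = 9.

Answer: x ∈ {9}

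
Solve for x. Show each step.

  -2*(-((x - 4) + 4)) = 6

Step 1. [-2*(-((x - 4) + 4)) = 6] LHS = -2·(…); ÷-2 both sides, so div: -((x - 4) + 4) = -3.
Step 2. [-((x - 4) + 4) = -3] flip signs both sides. So neg: (x - 4) + 4 = 3.
Step 3. [(x - 4) + 4 = 3] subtract 4: x sits inside (… + 4) ⇒ sub: x - 4 = -1.
Step 4. [x - 4 = -1] peel the -4: add 4 from each side ⇒ sub: x = 3.

Answer: x ∈ {3}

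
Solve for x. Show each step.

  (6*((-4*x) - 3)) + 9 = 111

Step 1. [(6*((-4*x) - 3)) + 9 = 111] the outer +9 inverts by subtracting 9. So sub: 6*((-4*x) - 3) = 102.
Step 2. [6*((-4*x) - 3) = 102] 6·(inner) — divide through by 6. So div: (-4*x) - 3 = 17.
Step 3. [(-4*x) - 3 = 17] -3 is outermost — add 3 both sides, so sub: -4*x = 20.
Step 4. [-4*x = 20] -4 out front; divide by -4, so div: x = -5.

Answer: x ∈ {-5}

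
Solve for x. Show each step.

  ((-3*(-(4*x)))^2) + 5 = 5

Step 1. [((-3*(-(4*x)))^2) + 5 = 5] the outer +5 inverts by subtracting 5, so sub: (-3*(-(4*x)))^2 = 0.
Step 2. [(-3*(-(4*x)))^2 = 0] LHS squared, RHS 0 ≥ 0: apply √ (±) ⇒ sqrt: -3*(-(4*x)) = 0.
Step 3. [-3*(-(4*x)) = 0] leading coefficient -3: divide by -3, so div: -(4*x) = 0.
Step 4. [-(4*x) = 0] flip signs both sides, so neg: 4*x = 0.
Step 5. [4*x = 0] 4 out front; divide by 4, so div: x = 0.

Answer: x ∈ {0}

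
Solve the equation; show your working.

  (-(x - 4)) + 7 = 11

Step 1. [(-(x - 4)) + 7 = 11] subtract 7: x sits inside (… + 7). So sub: -(x - 4) = 4.
Step 2. [-(x - 4) = 4] LHS negated; negate both sides. So neg: x - 4 = -4.
Step 3. [x - 4 = -4] -4 is outermost — add 4 both sides ⇒ sub: x = 0.

Answer: x ∈ {0}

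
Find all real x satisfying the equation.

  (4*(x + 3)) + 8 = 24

Step 1. [(4*(x + 3)) + 8 = 24] subtract 8: x sits inside (… + 8). So sub: 4*(x + 3) = 16.
Step 2. [4*(x + 3) = 16] LHS = 4·(…); ÷4 both sides. So div: x + 3 = 4.
Step 3. [x + 3 = 4] 3 comes off first (subtract 3). So sub: x = 1.

Answer: x ∈ {1}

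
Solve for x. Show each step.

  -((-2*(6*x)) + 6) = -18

Step 1. [-((-2*(6*x)) + 6) = -18] leading − — multiply by −1, so neg: (-2*(6*x)) + 6 = 18.
Step 2. [(-2*(6*x)) + 6 = 18] +6 is outermost — subtract 6 both sides ⇒ sub: -2*(6*x) = 12.
Step 3. [-2*(6*x) = 12] -2 out front; divide by -2. So div: 6*x = -6.
Step 4. [6*x = -6] 6 out front; divide by 6. So div: x = -1.

Answer: x ∈ {-1}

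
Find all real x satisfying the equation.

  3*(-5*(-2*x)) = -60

Step 1. [3*(-5*(-2*x)) = -60] 3 out front; divide by 3 ⇒ div: -5*(-2*x) = -20.
Step 2. [-5*(-2*x) = -20] divide by the outer -5 ⇒ div: -2*x = 4.
Step 3. [-2*x = 4] -2·(inner) — divide through by -2, so div: x = -2.

Answer: x ∈ {-2}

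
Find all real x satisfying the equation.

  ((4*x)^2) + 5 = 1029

Step 1. [((4*x)^2) + 5 = 1029] subtract 5: x sits inside (… + 5). So sub: (4*x)^2 = 1024.
Step 2. [(4*x)^2 = 1024] 1024 ≥ 0, LHS is (·)² — take ±√, so sqrt: 4*x = 32 or -32.
Step 3. [4*x = 32 or -32] 4·(inner) — divide through by 4, so div: x = 8 or -8.

Answer: x ∈ {-8, 8}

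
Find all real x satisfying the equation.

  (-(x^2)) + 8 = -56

Step 1. [(-(x^2)) + 8 = -56] peel the +8: subtract 8 from each side. So sub: -(x^2) = -64.
Step 2. [-(x^2) = -64] leading − — multiply by −1. So neg: x^2 = 64.
Step 3. [x^2 = 64] 64 ≥ 0, LHS is (·)² — take ±√. So sqrt: x = 8 or -8.

Answer: x ∈ {-8, 8}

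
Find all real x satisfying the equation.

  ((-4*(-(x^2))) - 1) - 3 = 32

Step 1. [((-4*(-(x^2))) - 1) - 3 = 32] -3 is outermost — add 3 both sides, so sub: (-4*(-(x^2))) - 1 = 35.
Step 2. [(-4*(-(x^2))) - 1 = 35] -1 is outermost — add 1 both sides ⇒ sub: -4*(-(x^2)) = 36.
Step 3. [-4*(-(x^2)) = 36] LHS = -4·(…); ÷-4 both sides ⇒ div: -(x^2) = -9.
Step 4. [-(x^2) = -9] flip signs both sides. So neg: x^2 = 9.
Step 5. [x^2 = 9] LHS squared, RHS 9 ≥ 0: apply √ (±) ⇒ sqrt: x = 3 or -3.

Answer: x ∈ {-3, 3}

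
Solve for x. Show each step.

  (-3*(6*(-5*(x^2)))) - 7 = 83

Step 1. [(-3*(6*(-5*(x^2)))) - 7 = 83] add 7: x sits inside (… - 7), so sub: -3*(6*(-5*(x^2))) = 90.
Step 2. [-3*(6*(-5*(x^2))) = 90] leading coefficient -3: divide by -3, so div: 6*(-5*(x^2)) = -30.
Step 3. [6*(-5*(x^2)) = -30] 6 out front; divide by 6. So div: -5*(x^2) = -5.
Step 4. [-5*(x^2) = -5] divide by the outer -5, so div: x^2 = 1.
Step 5. [x^2 = 1] √ both sides: 1 ≥ 0 gives two branches. So sqrt: x = 1 or -1.

Answer: x ∈ {-1, 1}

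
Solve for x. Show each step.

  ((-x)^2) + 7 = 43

Step 1. [((-x)^2) + 7 = 43] subtract 7: x sits inside (… + 7), so sub: (-x)^2 = 36.
Step 2. [(-x)^2 = 36] LHS squared, RHS 36 ≥ 0: apply √ (±) ⇒ sqrt: -x = 6 or -6.
Step 3. [-x = 6 or -6] LHS negated; negate both sides. So neg: x = -6 or 6.

Answer: x ∈ {-6, 6}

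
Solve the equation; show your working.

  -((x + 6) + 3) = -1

Step 1. [-((x + 6) + 3) = -1] leading − — multiply by −1 ⇒ neg: (x + 6) + 3 = 1.
Step 2. [(x + 6) + 3 = 1] 3 comes off first (subtract 3) ⇒ sub: x + 6 = -2.
Step 3. [x + 6 = -2] the outer +6 inverts by subtracting 6. So sub: x = -8.

Answer: x ∈ {-8}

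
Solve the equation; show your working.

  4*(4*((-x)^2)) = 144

Step 1. [4*(4*((-x)^2)) = 144] LHS = 4·(…); ÷4 both sides ⇒ div: 4*((-x)^2) = 36.
Step 2. [4*((-x)^2) = 36] leading coefficient 4: divide by 4 ⇒ div: (-x)^2 = 9.
Step 3. [(-x)^2 = 9] LHS squared, RHS 9 ≥ 0: apply √ (±), so sqrt: -x = 3 or -3.
Step 4. [-x = 3 or -3] flip signs both sides, so neg: x = -3 or 3.

Answer: x ∈ {-3, 3}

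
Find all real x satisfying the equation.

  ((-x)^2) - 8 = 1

Step 1. [((-x)^2) - 8 = 1] the outer -8 inverts by adding 8 ⇒ sub: (-x)^2 = 9.
Step 2. [(-x)^2 = 9] LHS squared, RHS 9 ≥ 0: apply √ (±) ⇒ sqrt: -x = 3 or -3.
Step 3. [-x = 3 or -3] flip signs both sides ⇒ neg: x = -3 or 3.

Answer: x ∈ {-3, 3}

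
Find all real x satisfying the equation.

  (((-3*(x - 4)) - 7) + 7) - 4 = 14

Step 1. [(((-3*(x - 4)) - 7) + 7) - 4 = 14] add 4: x sits inside (… - 4) ⇒ sub: ((-3*(x - 4)) - 7) + 7 = 18.
Step 2. [((-3*(x - 4)) - 7) + 7 = 18] 7 comes off first (subtract 7). So sub: (-3*(x - 4)) - 7 = 11.
Step 3. [(-3*(x - 4)) - 7 = 11] peel the -7: add 7 from each side, so sub: -3*(x - 4) = 18.
Step 4. [-3*(x - 4) = 18] divide by the outer -3, so div: x - 4 = -6.
Step 5. [x - 4 = -6] -4 is outermost — add 4 both sides ⇒ sub: x = -2.

Answer: x ∈ {-2}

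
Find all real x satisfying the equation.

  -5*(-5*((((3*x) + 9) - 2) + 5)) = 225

Step 1. [-5*(-5*((((3*x) + 9) - 2) + 5)) = 225] divide by the outer -5 ⇒ div: -5*((((3*x) + 9) - 2) + 5) = -45.
Step 2. [-5*((((3*x) + 9) - 2) + 5) = -45] leading coefficient -5: divide by -5. So div: (((3*x) + 9) - 2) + 5 = 9.
Step 3. [(((3*x) + 9) - 2) + 5 = 9] +5 is outermost — subtract 5 both sides ⇒ sub: ((3*x) + 9) - 2 = 4.
Step 4. [((3*x) + 9) - 2 = 4] the outer -2 inverts by adding 2. So sub: (3*x) + 9 = 6.
Step 5. [(3*x) + 9 = 6] 9 comes off first (subtract 9) ⇒ sub: 3*x = -3.
Step 6. [3*x = -3] 3·(inner) — divide through by 3 ⇒ div: x = -1.

Answer: x ∈ {-1}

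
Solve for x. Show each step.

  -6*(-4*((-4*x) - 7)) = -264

Step 1. [-6*(-4*((-4*x) - 7)) = -264] divide by the outer -6, so div: -4*((-4*x) - 7) = 44.
Step 2. [-4*((-4*x) - 7) = 44] -4·(inner) — divide through by -4 ⇒ div: (-4*x) - 7 = -11.
Step 3. [(-4*x) - 7 = -11] the outer -7 inverts by adding 7 ⇒ sub: -4*x = -4.
Step 4. [-4*x = -4] LHS = -4·(…); ÷-4 both sides ⇒ div: x = 1.

Answer: x ∈ {1}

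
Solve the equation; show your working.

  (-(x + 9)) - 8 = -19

Step 1. [(-(x + 9)) - 8 = -19] peel the -8: add 8 from each side. So sub: -(x + 9) = -11.
Step 2. [-(x + 9) = -11] leading − — multiply by −1. So neg: x + 9 = 11.
Step 3. [x + 9 = 11] peel the +9: subtract 9 from each side. So sub: x = 2.

Answer: x ∈ {2}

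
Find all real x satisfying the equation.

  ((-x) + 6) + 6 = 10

Step 1. [((-x) + 6) + 6 = 10] peel the +6: subtract 6 from each side, so sub: (-x) + 6 = 4.
Step 2. [(-x) + 6 = 4] 6 comes off first (subtract 6) ⇒ sub: -x = -2.
Step 3. [-x = -2] flip signs both sides, so neg: x = 2.

Answer: x ∈ {2}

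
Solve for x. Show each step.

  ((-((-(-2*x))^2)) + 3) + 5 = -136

Step 1. [((-((-(-2*x))^2)) + 3) + 5 = -136] peel the +5: subtract 5 from each side ⇒ sub: (-((-(-2*x))^2)) + 3 = -141.
Step 2. [(-((-(-2*x))^2)) + 3 = -141] 3 comes off first (subtract 3) ⇒ sub: -((-(-2*x))^2) = -144.
Step 3. [-((-(-2*x))^2) = -144] flip signs both sides ⇒ neg: (-(-2*x))^2 = 144.
Step 4. [(-(-2*x))^2 = 144] 144 ≥ 0, LHS is (·)² — take ±√ ⇒ sqrt: -(-2*x) = 12 or -12.
Step 5. [-(-2*x) = 12 or -12] leading − — multiply by −1, so neg: -2*x = -12 or 12.
Step 6. [-2*x = -12 or 12] leading coefficient -2: divide by -2 ⇒ div: x = 6 or -6.

Answer: x ∈ {-6, 6}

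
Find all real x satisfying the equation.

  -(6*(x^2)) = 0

Step 1. [-(6*(x^2)) = 0] leading − — multiply by −1 ⇒ neg: 6*(x^2) = 0.
Step 2. [6*(x^2) = 0] leading coefficient 6: divide by 6 ⇒ div: x^2 = 0.
Step 3. [x^2 = 0] LHS squared, RHS 0 ≥ 0: apply √ (±). So sqrt: x = 0.

Answer: x ∈ {0}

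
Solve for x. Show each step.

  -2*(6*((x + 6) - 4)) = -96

Step 1. [-2*(6*((x + 6) - 4)) = -96] leading coefficient -2: divide by -2. So div: 6*((x + 6) - 4) = 48.
Step 2. [6*((x + 6) - 4) = 48] leading coefficient 6: divide by 6 ⇒ div: (x + 6) - 4 = 8.
Step 3. [(x + 6) - 4 = 8] peel the -4: add 4 from each side, so sub: x + 6 = 12.
Step 4. [x + 6 = 12] subtract 6: x sits inside (… + 6), so sub: x = 6.

Answer: x ∈ {6}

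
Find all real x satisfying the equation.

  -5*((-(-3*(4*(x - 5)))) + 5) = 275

Step 1. [-5*((-(-3*(4*(x - 5)))) + 5) = 275] -5·(inner) — divide through by -5, so div: (-(-3*(4*(x - 5)))) + 5 = -55.
Step 2. [(-(-3*(4*(x - 5)))) + 5 = -55] subtract 5: x sits inside (… + 5), so sub: -(-3*(4*(x - 5))) = -60.
Step 3. [-(-3*(4*(x - 5))) = -60] leading − — multiply by −1. So neg: -3*(4*(x - 5)) = 60.
Step 4. [-3*(4*(x - 5)) = 60] divide by the outer -3 ⇒ div: 4*(x - 5) = -20.
Step 5. [4*(x - 5) = -20] LHS = 4·(…); ÷4 both sides, so div: x - 5 = -5.
Step 6. [x - 5 = -5] 5 comes off first (add 5), so sub: x = 0.

Answer: x ∈ {0}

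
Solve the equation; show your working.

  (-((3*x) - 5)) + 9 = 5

Step 1. [(-((3*x) - 5)) + 9 = 5] 9 comes off first (subtract 9). So sub: -((3*x) - 5) = -4.
Step 2. [-((3*x) - 5) = -4] flip signs both sides, so neg: (3*x) - 5 = 4.
Step 3. [(3*x) - 5 = 4] the outer -5 inverts by adding 5, so sub: 3*x = 9.
Step 4. [3*x = 9] leading coefficient 3: divide by 3, so div: x = 3.

Answer: x ∈ {3}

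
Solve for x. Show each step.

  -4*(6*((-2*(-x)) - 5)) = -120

Step 1. [-4*(6*((-2*(-x)) - 5)) = -120] LHS = -4·(…); ÷-4 both sides. So div: 6*((-2*(-x)) - 5) = 30.
Step 2. [6*((-2*(-x)) - 5) = 30] 6 out front; divide by 6 ⇒ div: (-2*(-x)) - 5 = 5.
Step 3. [(-2*(-x)) - 5 = 5] add 5: x sits inside (… - 5) ⇒ sub: -2*(-x) = 10.
Step 4. [-2*(-x) = 10] leading coefficient -2: divide by -2 ⇒ div: -x = -5.
Step 5. [-x = -5] LHS negated; negate both sides, so neg: x = 5.

Answer: x ∈ {5}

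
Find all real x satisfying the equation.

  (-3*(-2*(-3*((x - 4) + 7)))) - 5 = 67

Step 1. [(-3*(-2*(-3*((x - 4) + 7)))) - 5 = 67] 5 comes off first (add 5), so sub: -3*(-2*(-3*((x - 4) + 7))) = 72.
Step 2. [-3*(-2*(-3*((x - 4) + 7))) = 72] leading coefficient -3: divide by -3, so div: -2*(-3*((x - 4) + 7)) = -24.
Step 3. [-2*(-3*((x - 4) + 7)) = -24] leading coefficient -2: divide by -2. So div: -3*((x - 4) + 7) = 12.
Step 4. [-3*((x - 4) + 7) = 12] -3·(inner) — divide through by -3. So div: (x - 4) + 7 = -4.
Step 5. [(x - 4) + 7 = -4] 7 comes off first (subtract 7) ⇒ sub: x - 4 = -11.
Step 6. [x - 4 = -11] add 4: x sits inside (… - 4) ⇒ sub: x = -7.

Answer: x ∈ {-7}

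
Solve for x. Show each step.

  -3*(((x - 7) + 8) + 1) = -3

Step 1. [-3*(((x - 7) + 8) + 1) = -3] -3 out front; divide by -3 ⇒ div: ((x - 7) + 8) + 1 = 1.
Step 2. [((x - 7) + 8) + 1 = 1] subtract 1: x sits inside (… + 1). So sub: (x - 7) + 8 = 0.
Step 3. [(x - 7) + 8 = 0] peel the +8: subtract 8 from each side ⇒ sub: x - 7 = -8.
Step 4. [x - 7 = -8] the outer -7 inverts by adding 7, so sub: x = -1.

Answer: x ∈ {-1}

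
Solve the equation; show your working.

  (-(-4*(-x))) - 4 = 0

Step 1. [(-(-4*(-x))) - 4 = 0] add 4: x sits inside (… - 4). So sub: -(-4*(-x)) = 4.
Step 2. [-(-4*(-x)) = 4] LHS negated; negate both sides ⇒ neg: -4*(-x) = -4.
Step 3. [-4*(-x) = -4] divide by the outer -4 ⇒ div: -x = 1.
Step 4. [-x = 1] flip signs both sides. So neg: x = -1.

Answer: x ∈ {-1}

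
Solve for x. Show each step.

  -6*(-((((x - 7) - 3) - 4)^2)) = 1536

Step 1. [-6*(-((((x - 7) - 3) - 4)^2)) = 1536] divide by the outer -6 ⇒ div: -((((x - 7) - 3) - 4)^2) = -256.
Step 2. [-((((x - 7) - 3) - 4)^2) = -256] flip signs both sides ⇒ neg: (((x - 7) - 3) - 4)^2 = 256.
Step 3. [(((x - 7) - 3) - 4)^2 = 256] √ both sides: 256 ≥ 0 gives two branches, so sqrt: ((x - 7) - 3) - 4 = 16 or -16.
Step 4. [((x - 7) - 3) - 4 = 16 or -16] -4 is outermost — add 4 both sides. So sub: (x - 7) - 3 = 20 or -12.
Step 5. [(x - 7) - 3 = 20 or -12] peel the -3: add 3 from each side ⇒ sub: x - 7 = 23 or -9.
Step 6. [x - 7 = 23 or -9] peel the -7: add 7 from each side. So sub: x = 30 or -2.

Answer: x ∈ {-2, 30}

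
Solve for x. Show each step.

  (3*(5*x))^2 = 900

Step 1. [(3*(5*x))^2 = 900] LHS squared, RHS 900 ≥ 0: apply √ (±) ⇒ sqrt: 3*(5*x) = 30 or -30.
Step 2. [3*(5*x) = 30 or -30] divide by the outer 3 ⇒ div: 5*x = 10 or -10.
Step 3. [5*x = 10 or -10] LHS = 5·(…); ÷5 both sides. So div: x = 2 or -2.

Answer: x ∈ {-2, 2}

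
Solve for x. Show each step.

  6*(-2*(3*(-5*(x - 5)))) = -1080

Step 1. [6*(-2*(3*(-5*(x - 5)))) = -1080] 6·(inner) — divide through by 6, so div: -2*(3*(-5*(x - 5))) = -180.
Step 2. [-2*(3*(-5*(x - 5))) = -180] -2·(inner) — divide through by -2, so div: 3*(-5*(x - 5)) = 90.
Step 3. [3*(-5*(x - 5)) = 90] LHS = 3·(…); ÷3 both sides. So div: -5*(x - 5) = 30.
Step 4. [-5*(x - 5) = 30] -5 out front; divide by -5, so div: x - 5 = -6.
Step 5. [x - 5 = -6] the outer -5 inverts by adding 5. So sub: x = -1.

Answer: x ∈ {-1}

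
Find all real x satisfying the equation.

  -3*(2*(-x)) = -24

Step 1. [-3*(2*(-x)) = -24] leading coefficient -3: divide by -3. So div: 2*(-x) = 8.
Step 2. [2*(-x) = 8] LHS = 2·(…); ÷2 both sides ⇒ div: -x = 4.
Step 3. [-x = 4] leading − — multiply by −1 ⇒ neg: x = -4.

Answer: x ∈ {-4}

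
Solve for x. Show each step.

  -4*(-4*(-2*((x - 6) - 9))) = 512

Step 1. [-4*(-4*(-2*((x - 6) - 9))) = 512] leading coefficient -4: divide by -4, so div: -4*(-2*((x - 6) - 9)) = -128.
Step 2. [-4*(-2*((x - 6) - 9)) = -128] LHS = -4·(…); ÷-4 both sides. So div: -2*((x - 6) - 9) = 32.
Step 3. [-2*((x - 6) - 9) = 32] -2 out front; divide by -2, so div: (x - 6) - 9 = -16.
Step 4. [(x - 6) - 9 = -16] the outer -9 inverts by adding 9, so sub: x - 6 = -7.
Step 5. [x - 6 = -7] peel the -6: add 6 from each side. So sub: x = -1.

Answer: x ∈ {-1}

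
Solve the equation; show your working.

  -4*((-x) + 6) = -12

Step 1. [-4*((-x) + 6) = -12] LHS = -4·(…); ÷-4 both sides ⇒ div: (-x) + 6 = 3.
Step 2. [(-x) + 6 = 3] 6 comes off first (subtract 6) ⇒ sub: -x = -3.
Step 3. [-x = -3] leading − — multiply by −1 ⇒ neg: x = 3.

Answer: x ∈ {3}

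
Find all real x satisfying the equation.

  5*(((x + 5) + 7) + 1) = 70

Step 1. [5*(((x + 5) + 7) + 1) = 70] 5·(inner) — divide through by 5. So div: ((x + 5) + 7) + 1 = 14.
Step 2. [((x + 5) + 7) + 1 = 14] +1 is outermost — subtract 1 both sides ⇒ sub: (x + 5) + 7 = 13.
Step 3. [(x + 5) + 7 = 13] the outer +7 inverts by subtracting 7, so sub: x + 5 = 6.
Step 4. [x + 5 = 6] the outer +5 inverts by subtracting 5 ⇒ sub: x = 1.

Answer: x ∈ {1}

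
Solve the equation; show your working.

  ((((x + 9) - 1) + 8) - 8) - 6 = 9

Step 1. [((((x + 9) - 1) + 8) - 8) - 6 = 9] 6 comes off first (add 6). So sub: (((x + 9) - 1) + 8) - 8 = 15.
Step 2. [(((x + 9) - 1) + 8) - 8 = 15] -8 is outermost — add 8 both sides. So sub: ((x + 9) - 1) + 8 = 23.
Step 3. [((x + 9) - 1) + 8 = 23] peel the +8: subtract 8 from each side ⇒ sub: (x + 9) - 1 = 15.
Step 4. [(x + 9) - 1 = 15] the outer -1 inverts by adding 1, so sub: x + 9 = 16.
Step 5. [x + 9 = 16] peel the +9: subtract 9 from each side, so sub: x = 7.

Answer: x ∈ {7}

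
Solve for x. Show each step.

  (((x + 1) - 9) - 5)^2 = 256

Step 1. [(((x + 1) - 9) - 5)^2 = 256] LHS squared, RHS 256 ≥ 0: apply √ (±), so sqrt: ((x + 1) - 9) - 5 = 16 or -16.
Step 2. [((x + 1) - 9) - 5 = 16 or -16] peel the -5: add 5 from each side ⇒ sub: (x + 1) - 9 = 21 or -11.
Step 3. [(x + 1) - 9 = 21 or -11] 9 comes off first (add 9) ⇒ sub: x + 1 = 30 or -2.
Step 4. [x + 1 = 30 or -2] peel the +1: subtract 1 from each side. So sub: x = 29 or -3.

Answer: x ∈ {-3, 29}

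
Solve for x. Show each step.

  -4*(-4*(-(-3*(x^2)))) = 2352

Step 1. [-4*(-4*(-(-3*(x^2)))) = 2352] -4 out front; divide by -4, so div: -4*(-(-3*(x^2))) = -588.
Step 2. [-4*(-(-3*(x^2))) = -588] LHS = -4·(…); ÷-4 both sides ⇒ div: -(-3*(x^2)) = 147.
Step 3. [-(-3*(x^2)) = 147] flip signs both sides ⇒ neg: -3*(x^2) = -147.
Step 4. [-3*(x^2) = -147] LHS = -3·(…); ÷-3 both sides. So div: x^2 = 49.
Step 5. [x^2 = 49] LHS squared, RHS 49 ≥ 0: apply √ (±), so sqrt: x = 7 or -7.

Answer: x ∈ {-7, 7}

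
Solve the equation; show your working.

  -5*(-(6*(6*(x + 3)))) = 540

Step 1. [-5*(-(6*(6*(x + 3)))) = 540] LHS = -5·(…); ÷-5 both sides ⇒ div: -(6*(6*(x + 3))) = -108.
Step 2. [-(6*(6*(x + 3))) = -108] leading − — multiply by −1, so neg: 6*(6*(x + 3)) = 108.
Step 3. [6*(6*(x + 3)) = 108] LHS = 6·(…); ÷6 both sides. So div: 6*(x + 3) = 18.
Step 4. [6*(x + 3) = 18] 6 out front; divide by 6. So div: x + 3 = 3.
Step 5. [x + 3 = 3] subtract 3: x sits inside (… + 3) ⇒ sub: x = 0.

Answer: x ∈ {0}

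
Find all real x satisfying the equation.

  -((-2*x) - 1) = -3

Step 1. [-((-2*x) - 1) = -3] LHS negated; negate both sides, so neg: (-2*x) - 1 = 3.
Step 2. [(-2*x) - 1 = 3] the outer -1 inverts by adding 1. So sub: -2*x = 4.
Step 3. [-2*x = 4] -2·(inner) — divide through by -2, so div: x = -2.

Answer: x ∈ {-2}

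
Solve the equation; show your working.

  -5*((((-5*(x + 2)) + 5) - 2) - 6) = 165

Step 1. [-5*((((-5*(x + 2)) + 5) - 2) - 6) = 165] -5 out front; divide by -5 ⇒ div: (((-5*(x + 2)) + 5) - 2) - 6 = -33.
Step 2. [(((-5*(x + 2)) + 5) - 2) - 6 = -33] add 6: x sits inside (… - 6), so sub: ((-5*(x + 2)) + 5) - 2 = -27.
Step 3. [((-5*(x + 2)) + 5) - 2 = -27] the outer -2 inverts by adding 2 ⇒ sub: (-5*(x + 2)) + 5 = -25.
Step 4. [(-5*(x + 2)) + 5 = -25] -5 | LHS and -5 | -25: pull -5 out. So factor: (x + 2) - 1 = 5.
Step 5. [(x + 2) - 1 = 5] add 1: x sits inside (… - 1). So sub: x + 2 = 6.
Step 6. [x + 2 = 6] 2 comes off first (subtract 2). So sub: x = 4.

Answer: x ∈ {4}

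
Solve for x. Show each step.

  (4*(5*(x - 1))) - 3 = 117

Step 1. [(4*(5*(x - 1))) - 3 = 117] 3 comes off first (add 3) ⇒ sub: 4*(5*(x - 1)) = 120.
Step 2. [4*(5*(x - 1)) = 120] LHS = 4·(…); ÷4 both sides ⇒ div: 5*(x - 1) = 30.
Step 3. [5*(x - 1) = 30] divide by the outer 5 ⇒ div: x - 1 = 6.
Step 4. [x - 1 = 6] add 1: x sits inside (… - 1), so sub: x = 7.

Answer: x ∈ {7}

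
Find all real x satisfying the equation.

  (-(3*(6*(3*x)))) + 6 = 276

Step 1. [(-(3*(6*(3*x)))) + 6 = 276] subtract 6: x sits inside (… + 6), so sub: -(3*(6*(3*x))) = 270.
Step 2. [-(3*(6*(3*x))) = 270] leading − — multiply by −1 ⇒ neg: 3*(6*(3*x)) = -270.
Step 3. [3*(6*(3*x)) = -270] divide by the outer 3, so div: 6*(3*x) = -90.
Step 4. [6*(3*x) = -90] divide by the outer 6, so div: 3*x = -15.
Step 5. [3*x = -15] divide by the outer 3, so div: x = -5.

Answer: x ∈ {-5}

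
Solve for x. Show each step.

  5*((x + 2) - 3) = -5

Step 1. [5*((x + 2) - 3) = -5] leading coefficient 5: divide by 5 ⇒ div: (x + 2) - 3 = -1.
Step 2. [(x + 2) - 3 = -1] 3 comes off first (add 3) ⇒ sub: x + 2 = 2.
Step 3. [x + 2 = 2] +2 is outermost — subtract 2 both sides. So sub: x = 0.

Answer: x ∈ {0}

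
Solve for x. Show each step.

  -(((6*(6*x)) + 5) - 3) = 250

Step 1. [-(((6*(6*x)) + 5) - 3) = 250] flip signs both sides ⇒ neg: ((6*(6*x)) + 5) - 3 = -250.
Step 2. [((6*(6*x)) + 5) - 3 = -250] 3 comes off first (add 3). So sub: (6*(6*x)) + 5 = -247.
Step 3. [(6*(6*x)) + 5 = -247] 5 comes off first (subtract 5). So sub: 6*(6*x) = -252.
Step 4. [6*(6*x) = -252] LHS = 6·(…); ÷6 both sides. So div: 6*x = -42.
Step 5. [6*x = -42] leading coefficient 6: divide by 6. So div: x = -7.

Answer: x ∈ {-7}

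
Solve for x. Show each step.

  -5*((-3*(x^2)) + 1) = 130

Step 1. [-5*((-3*(x^2)) + 1) = 130] divide by the outer -5, so div: (-3*(x^2)) + 1 = -26.
Step 2. [(-3*(x^2)) + 1 = -26] subtract 1: x sits inside (… + 1). So sub: -3*(x^2) = -27.
Step 3. [-3*(x^2) = -27] -3·(inner) — divide through by -3, so div: x^2 = 9.
Step 4. [x^2 = 9] LHS squared, RHS 9 ≥ 0: apply √ (±) ⇒ sqrt: x = 3 or -3.

Answer: x ∈ {-3, 3}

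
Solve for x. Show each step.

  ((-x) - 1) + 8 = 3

Step 1. [((-x) - 1) + 8 = 3] the outer +8 inverts by subtracting 8, so sub: (-x) - 1 = -5.
Step 2. [(-x) - 1 = -5] -1 is outermost — add 1 both sides. So sub: -x = -4.
Step 3. [-x = -4] flip signs both sides ⇒ neg: x = 4.

Answer: x ∈ {4}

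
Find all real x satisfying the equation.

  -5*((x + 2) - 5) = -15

Step 1. [-5*((x + 2) - 5) = -15] divide by the outer -5 ⇒ div: (x + 2) - 5 = 3.
Step 2. [(x + 2) - 5 = 3] 5 comes off first (add 5) ⇒ sub: x + 2 = 8.
Step 3. [x + 2 = 8] +2 is outermost — subtract 2 both sides, so sub: x = 6.

Answer: x ∈ {6}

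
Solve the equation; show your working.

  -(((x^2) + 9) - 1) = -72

Step 1. [-(((x^2) + 9) - 1) = -72] leading − — multiply by −1. So neg: ((x^2) + 9) - 1 = 72.
Step 2. [((x^2) + 9) - 1 = 72] peel the -1: add 1 from each side, so sub: (x^2) + 9 = 73.
Step 3. [(x^2) + 9 = 73] 9 comes off first (subtract 9). So sub: x^2 = 64.
Step 4. [x^2 = 64] 64 ≥ 0, LHS is (·)² — take ±√, so sqrt: x = 8 or -8.

Answer: x ∈ {-8, 8}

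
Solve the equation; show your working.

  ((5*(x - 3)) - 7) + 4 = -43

Step 1. [((5*(x - 3)) - 7) + 4 = -43] subtract 4: x sits inside (… + 4) ⇒ sub: (5*(x - 3)) - 7 = -47.
Step 2. [(5*(x - 3)) - 7 = -47] 7 comes off first (add 7) ⇒ sub: 5*(x - 3) = -40.
Step 3. [5*(x - 3) = -40] LHS = 5·(…); ÷5 both sides ⇒ div: x - 3 = -8.
Step 4. [x - 3 = -8] -3 is outermost — add 3 both sides ⇒ sub: x = -5.

Answer: x ∈ {-5}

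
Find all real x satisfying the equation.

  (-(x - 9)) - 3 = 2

Step 1. [(-(x - 9)) - 3 = 2] 3 comes off first (add 3) ⇒ sub: -(x - 9) = 5.
Step 2. [-(x - 9) = 5] leading − — multiply by −1 ⇒ neg: x - 9 = -5.
Step 3. [x - 9 = -5] peel the -9: add 9 from each side, so sub: x = 4.

Answer: x ∈ {4}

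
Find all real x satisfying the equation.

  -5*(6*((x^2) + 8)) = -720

Step 1. [-5*(6*((x^2) + 8)) = -720] leading coefficient -5: divide by -5, so div: 6*((x^2) + 8) = 144.
Step 2. [6*((x^2) + 8) = 144] leading coefficient 6: divide by 6. So div: (x^2) + 8 = 24.
Step 3. [(x^2) + 8 = 24] +8 is outermost — subtract 8 both sides. So sub: x^2 = 16.
Step 4. [x^2 = 16] √ both sides: 16 ≥ 0 gives two branches ⇒ sqrt: x = 4 or -4.

Answer: x ∈ {-4, 4}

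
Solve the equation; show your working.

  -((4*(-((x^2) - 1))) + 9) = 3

Step 1. [-((4*(-((x^2) - 1))) + 9) = 3] LHS negated; negate both sides. So neg: (4*(-((x^2) - 1))) + 9 = -3.
Step 2. [(4*(-((x^2) - 1))) + 9 = -3] the outer +9 inverts by subtracting 9 ⇒ sub: 4*(-((x^2) - 1)) = -12.
Step 3. [4*(-((x^2) - 1)) = -12] 4 out front; divide by 4. So div: -((x^2) - 1) = -3.
Step 4. [-((x^2) - 1) = -3] flip signs both sides. So neg: (x^2) - 1 = 3.
Step 5. [(x^2) - 1 = 3] 1 comes off first (add 1), so sub: x^2 = 4.
Step 6. [x^2 = 4] √ both sides: 4 ≥ 0 gives two branches ⇒ sqrt: x = 2 or -2.

Answer: x ∈ {-2, 2}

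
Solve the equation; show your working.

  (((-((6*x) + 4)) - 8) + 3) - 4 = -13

Step 1. [(((-((6*x) + 4)) - 8) + 3) - 4 = -13] add 4: x sits inside (… - 4). So sub: ((-((6*x) + 4)) - 8) + 3 = -9.
Step 2. [((-((6*x) + 4)) - 8) + 3 = -9] 3 comes off first (subtract 3). So sub: (-((6*x) + 4)) - 8 = -12.
Step 3. [(-((6*x) + 4)) - 8 = -12] add 8: x sits inside (… - 8). So sub: -((6*x) + 4) = -4.
Step 4. [-((6*x) + 4) = -4] leading − — multiply by −1. So neg: (6*x) + 4 = 4.
Step 5. [(6*x) + 4 = 4] 4 comes off first (subtract 4), so sub: 6*x = 0.
Step 6. [6*x = 0] divide by the outer 6. So div: x = 0.

Answer: x ∈ {0}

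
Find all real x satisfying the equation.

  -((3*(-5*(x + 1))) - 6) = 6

Step 1. [-((3*(-5*(x + 1))) - 6) = 6] flip signs both sides, so neg: (3*(-5*(x + 1))) - 6 = -6.
Step 2. [(3*(-5*(x + 1))) - 6 = -6] 6 comes off first (add 6). So sub: 3*(-5*(x + 1)) = 0.
Step 3. [3*(-5*(x + 1)) = 0] leading coefficient 3: divide by 3. So div: -5*(x + 1) = 0.
Step 4. [-5*(x + 1) = 0] -5·(inner) — divide through by -5. So div: x + 1 = 0.
Step 5. [x + 1 = 0] peel the +1: subtract 1 from each side, so sub: x = -1.

Answer: x ∈ {-1}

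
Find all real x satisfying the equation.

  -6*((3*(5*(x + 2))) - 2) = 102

Step 1. [-6*((3*(5*(x + 2))) - 2) = 102] -6·(inner) — divide through by -6. So div: (3*(5*(x + 2))) - 2 = -17.
Step 2. [(3*(5*(x + 2))) - 2 = -17] the outer -2 inverts by adding 2. So sub: 3*(5*(x + 2)) = -15.
Step 3. [3*(5*(x + 2)) = -15] divide by the outer 3, so div: 5*(x + 2) = -5.
Step 4. [5*(x + 2) = -5] divide by the outer 5, so div: x + 2 = -1.
Step 5. [x + 2 = -1] +2 is outermost — subtract 2 both sides. So sub: x = -3.

Answer: x ∈ {-3}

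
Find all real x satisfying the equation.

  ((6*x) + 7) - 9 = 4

Step 1. [((6*x) + 7) - 9 = 4] peel the -9: add 9 from each side, so sub: (6*x) + 7 = 13.
Step 2. [(6*x) + 7 = 13] subtract 7: x sits inside (… + 7), so sub: 6*x = 6.
Step 3. [6*x = 6] leading coefficient 6: divide by 6, so div: x = 1.

Answer: x ∈ {1}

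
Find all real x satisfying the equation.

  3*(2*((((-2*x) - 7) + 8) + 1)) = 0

Step 1. [3*(2*((((-2*x) - 7) + 8) + 1)) = 0] divide by the outer 3, so div: 2*((((-2*x) - 7) + 8) + 1) = 0.
Step 2. [2*((((-2*x) - 7) + 8) + 1) = 0] LHS = 2·(…); ÷2 both sides. So div: (((-2*x) - 7) + 8) + 1 = 0.
Step 3. [(((-2*x) - 7) + 8) + 1 = 0] 1 comes off first (subtract 1). So sub: ((-2*x) - 7) + 8 = -1.
Step 4. [((-2*x) - 7) + 8 = -1] peel the +8: subtract 8 from each side, so sub: (-2*x) - 7 = -9.
Step 5. [(-2*x) - 7 = -9] 7 comes off first (add 7). So sub: -2*x = -2.
Step 6. [-2*x = -2] divide by the outer -2. So div: x = 1.

Answer: x ∈ {1}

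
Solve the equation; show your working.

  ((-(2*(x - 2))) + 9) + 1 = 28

Step 1. [((-(2*(x - 2))) + 9) + 1 = 28] 1 comes off first (subtract 1) ⇒ sub: (-(2*(x - 2))) + 9 = 27.
Step 2. [(-(2*(x - 2))) + 9 = 27] subtract 9: x sits inside (… + 9), so sub: -(2*(x - 2)) = 18.
Step 3. [-(2*(x - 2)) = 18] LHS negated; negate both sides ⇒ neg: 2*(x - 2) = -18.
Step 4. [2*(x - 2) = -18] leading coefficient 2: divide by 2. So div: x - 2 = -9.
Step 5. [x - 2 = -9] 2 comes off first (add 2), so sub: x = -7.

Answer: x ∈ {-7}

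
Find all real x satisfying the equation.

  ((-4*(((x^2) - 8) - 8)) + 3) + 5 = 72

Step 1. [((-4*(((x^2) - 8) - 8)) + 3) + 5 = 72] peel the +5: subtract 5 from each side, so sub: (-4*(((x^2) - 8) - 8)) + 3 = 67.
Step 2. [(-4*(((x^2) - 8) - 8)) + 3 = 67] +3 is outermost — subtract 3 both sides. So sub: -4*(((x^2) - 8) - 8) = 64.
Step 3. [-4*(((x^2) - 8) - 8) = 64] -4 out front; divide by -4. So div: ((x^2) - 8) - 8 = -16.
Step 4. [((x^2) - 8) - 8 = -16] peel the -8: add 8 from each side ⇒ sub: (x^2) - 8 = -8.
Step 5. [(x^2) - 8 = -8] 8 comes off first (add 8). So sub: x^2 = 0.
Step 6. [x^2 = 0] LHS squared, RHS 0 ≥ 0: apply √ (±), so sqrt: x = 0.

Answer: x ∈ {0}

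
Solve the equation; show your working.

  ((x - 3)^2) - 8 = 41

Step 1. [((x - 3)^2) - 8 = 41] the outer -8 inverts by adding 8 ⇒ sub: (x - 3)^2 = 49.
Step 2. [(x - 3)^2 = 49] LHS squared, RHS 49 ≥ 0: apply √ (±) ⇒ sqrt: x - 3 = 7 or -7.
Step 3. [x - 3 = 7 or -7] 3 comes off first (add 3). So sub: x = 10 or -4.

Answer: x ∈ {-4, 10}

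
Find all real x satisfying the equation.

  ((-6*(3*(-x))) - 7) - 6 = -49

Step 1. [((-6*(3*(-x))) - 7) - 6 = -49] add 6: x sits inside (… - 6), so sub: (-6*(3*(-x))) - 7 = -43.
Step 2. [(-6*(3*(-x))) - 7 = -43] 7 comes off first (add 7), so sub: -6*(3*(-x)) = -36.
Step 3. [-6*(3*(-x)) = -36] -6 out front; divide by -6, so div: 3*(-x) = 6.
Step 4. [3*(-x) = 6] leading coefficient 3: divide by 3 ⇒ div: -x = 2.
Step 5. [-x = 2] LHS negated; negate both sides, so neg: x = -2.

Answer: x ∈ {-2}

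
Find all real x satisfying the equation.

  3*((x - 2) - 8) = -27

Step 1. [3*((x - 2) - 8) = -27] LHS = 3·(…); ÷3 both sides, so div: (x - 2) - 8 = -9.
Step 2. [(x - 2) - 8 = -9] the outer -8 inverts by adding 8, so sub: x - 2 = -1.
Step 3. [x - 2 = -1] the outer -2 inverts by adding 2 ⇒ sub: x = 1.

Answer: x ∈ {1}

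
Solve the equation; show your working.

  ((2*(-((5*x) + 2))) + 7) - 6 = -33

Step 1. [((2*(-((5*x) + 2))) + 7) - 6 = -33] the outer -6 inverts by adding 6, so sub: (2*(-((5*x) + 2))) + 7 = -27.
Step 2. [(2*(-((5*x) + 2))) + 7 = -27] the outer +7 inverts by subtracting 7. So sub: 2*(-((5*x) + 2)) = -34.
Step 3. [2*(-((5*x) + 2)) = -34] divide by the outer 2. So div: -((5*x) + 2) = -17.
Step 4. [-((5*x) + 2) = -17] flip signs both sides, so neg: (5*x) + 2 = 17.
Step 5. [(5*x) + 2 = 17] 2 comes off first (subtract 2) ⇒ sub: 5*x = 15.
Step 6. [5*x = 15] 5 out front; divide by 5, so div: x = 3.

Answer: x ∈ {3}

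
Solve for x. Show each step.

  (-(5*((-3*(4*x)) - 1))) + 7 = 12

Step 1. [(-(5*((-3*(4*x)) - 1))) + 7 = 12] +7 is outermost — subtract 7 both sides. So sub: -(5*((-3*(4*x)) - 1)) = 5.
Step 2. [-(5*((-3*(4*x)) - 1)) = 5] flip signs both sides ⇒ neg: 5*((-3*(4*x)) - 1) = -5.
Step 3. [5*((-3*(4*x)) - 1) = -5] leading coefficient 5: divide by 5. So div: (-3*(4*x)) - 1 = -1.
Step 4. [(-3*(4*x)) - 1 = -1] the outer -1 inverts by adding 1. So sub: -3*(4*x) = 0.
Step 5. [-3*(4*x) = 0] -3 out front; divide by -3 ⇒ div: 4*x = 0.
Step 6. [4*x = 0] 4 out front; divide by 4. So div: x = 0.

Answer: x ∈ {0}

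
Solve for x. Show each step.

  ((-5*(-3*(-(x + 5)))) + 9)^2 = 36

Step 1. [((-5*(-3*(-(x + 5)))) + 9)^2 = 36] LHS squared, RHS 36 ≥ 0: apply √ (±), so sqrt: (-5*(-3*(-(x + 5)))) + 9 = 6 or -6.
Step 2. [(-5*(-3*(-(x + 5)))) + 9 = 6 or -6] peel the +9: subtract 9 from each side ⇒ sub: -5*(-3*(-(x + 5))) = -3 or -15.
Step 3. [-5*(-3*(-(x + 5))) = -3 or -15] -5·(inner) — divide through by -5. So div: -3*(-(x + 5)) = 3/5 or 3.
Step 4. [-3*(-(x + 5)) = 3/5 or 3] leading coefficient -3: divide by -3 ⇒ div: -(x + 5) = -1/5 or -1.
Step 5. [-(x + 5) = -1/5 or -1] flip signs both sides, so neg: x + 5 = 1/5 or 1.
Step 6. [x + 5 = 1/5 or 1] subtract 5: x sits inside (… + 5). So sub: x = -24/5 or -4.

Answer: x ∈ {-24/5, -4}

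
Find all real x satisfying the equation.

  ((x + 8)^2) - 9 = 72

Step 1. [((x + 8)^2) - 9 = 72] 9 comes off first (add 9). So sub: (x + 8)^2 = 81.
Step 2. [(x + 8)^2 = 81] LHS squared, RHS 81 ≥ 0: apply √ (±) ⇒ sqrt: x + 8 = 9 or -9.
Step 3. [x + 8 = 9 or -9] +8 is outermost — subtract 8 both sides ⇒ sub: x = 1 or -17.

Answer: x ∈ {-17, 1}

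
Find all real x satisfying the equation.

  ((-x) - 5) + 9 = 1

Step 1. [((-x) - 5) + 9 = 1] subtract 9: x sits inside (… + 9) ⇒ sub: (-x) - 5 = -8.
Step 2. [(-x) - 5 = -8] 5 comes off first (add 5) ⇒ sub: -x = -3.
Step 3. [-x = -3] leading − — multiply by −1, so neg: x = 3.

Answer: x ∈ {3}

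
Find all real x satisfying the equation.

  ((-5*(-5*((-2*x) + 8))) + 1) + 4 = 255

Step 1. [((-5*(-5*((-2*x) + 8))) + 1) + 4 = 255] the outer +4 inverts by subtracting 4 ⇒ sub: (-5*(-5*((-2*x) + 8))) + 1 = 251.
Step 2. [(-5*(-5*((-2*x) + 8))) + 1 = 251] 1 comes off first (subtract 1) ⇒ sub: -5*(-5*((-2*x) + 8)) = 250.
Step 3. [-5*(-5*((-2*x) + 8)) = 250] -5 out front; divide by -5, so div: -5*((-2*x) + 8) = -50.
Step 4. [-5*((-2*x) + 8) = -50] -5 out front; divide by -5 ⇒ div: (-2*x) + 8 = 10.
Step 5. [(-2*x) + 8 = 10] -2 | LHS and -2 | 10: pull -2 out. So factor: x - 4 = -5.
Step 6. [x - 4 = -5] the outer -4 inverts by adding 4 ⇒ sub: x = -1.

Answer: x ∈ {-1}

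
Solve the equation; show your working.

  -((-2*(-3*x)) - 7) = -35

Step 1. [-((-2*(-3*x)) - 7) = -35] LHS negated; negate both sides, so neg: (-2*(-3*x)) - 7 = 35.
Step 2. [(-2*(-3*x)) - 7 = 35] add 7: x sits inside (… - 7), so sub: -2*(-3*x) = 42.
Step 3. [-2*(-3*x) = 42] leading coefficient -2: divide by -2 ⇒ div: -3*x = -21.
Step 4. [-3*x = -21] LHS = -3·(…); ÷-3 both sides ⇒ div: x = 7.

Answer: x ∈ {7}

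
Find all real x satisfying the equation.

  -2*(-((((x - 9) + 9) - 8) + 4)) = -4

Step 1. [-2*(-((((x - 9) + 9) - 8) + 4)) = -4] -2·(inner) — divide through by -2, so div: -((((x - 9) + 9) - 8) + 4) = 2.
Step 2. [-((((x - 9) + 9) - 8) + 4) = 2] leading − — multiply by −1 ⇒ neg: (((x - 9) + 9) - 8) + 4 = -2.
Step 3. [(((x - 9) + 9) - 8) + 4 = -2] the outer +4 inverts by subtracting 4 ⇒ sub: ((x - 9) + 9) - 8 = -6.
Step 4. [((x - 9) + 9) - 8 = -6] the outer -8 inverts by adding 8, so sub: (x - 9) + 9 = 2.
Step 5. [(x - 9) + 9 = 2] +9 is outermost — subtract 9 both sides. So sub: x - 9 = -7.
Step 6. [x - 9 = -7] the outer -9 inverts by adding 9. So sub: x = 2.

Answer: x ∈ {2}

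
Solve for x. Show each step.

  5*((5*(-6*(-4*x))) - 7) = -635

Step 1. [5*((5*(-6*(-4*x))) - 7) = -635] divide by the outer 5. So div: (5*(-6*(-4*x))) - 7 = -127.
Step 2. [(5*(-6*(-4*x))) - 7 = -127] add 7: x sits inside (… - 7), so sub: 5*(-6*(-4*x)) = -120.
Step 3. [5*(-6*(-4*x)) = -120] 5 out front; divide by 5. So div: -6*(-4*x) = -24.
Step 4. [-6*(-4*x) = -24] -6 out front; divide by -6 ⇒ div: -4*x = 4.
Step 5. [-4*x = 4] divide by the outer -4, so div: x = -1.

Answer: x ∈ {-1}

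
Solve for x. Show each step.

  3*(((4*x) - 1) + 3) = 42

Step 1. [3*(((4*x) - 1) + 3) = 42] leading coefficient 3: divide by 3. So div: ((4*x) - 1) + 3 = 14.
Step 2. [((4*x) - 1) + 3 = 14] the outer +3 inverts by subtracting 3, so sub: (4*x) - 1 = 11.
Step 3. [(4*x) - 1 = 11] peel the -1: add 1 from each side ⇒ sub: 4*x = 12.
Step 4. [4*x = 12] 4 out front; divide by 4 ⇒ div: x = 3.

Answer: x ∈ {3}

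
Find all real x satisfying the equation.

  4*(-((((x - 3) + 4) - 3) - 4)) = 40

Step 1. [4*(-((((x - 3) + 4) - 3) - 4)) = 40] 4 out front; divide by 4 ⇒ div: -((((x - 3) + 4) - 3) - 4) = 10.
Step 2. [-((((x - 3) + 4) - 3) - 4) = 10] leading − — multiply by −1 ⇒ neg: (((x - 3) + 4) - 3) - 4 = -10.
Step 3. [(((x - 3) + 4) - 3) - 4 = -10] add 4: x sits inside (… - 4) ⇒ sub: ((x - 3) + 4) - 3 = -6.
Step 4. [((x - 3) + 4) - 3 = -6] 3 comes off first (add 3), so sub: (x - 3) + 4 = -3.
Step 5. [(x - 3) + 4 = -3] subtract 4: x sits inside (… + 4). So sub: x - 3 = -7.
Step 6. [x - 3 = -7] add 3: x sits inside (… - 3), so sub: x = -4.

Answer: x ∈ {-4}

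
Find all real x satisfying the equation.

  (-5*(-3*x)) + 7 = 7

Step 1. [(-5*(-3*x)) + 7 = 7] subtract 7: x sits inside (… + 7) ⇒ sub: -5*(-3*x) = 0.
Step 2. [-5*(-3*x) = 0] divide by the outer -5. So div: -3*x = 0.
Step 3. [-3*x = 0] divide by the outer -3 ⇒ div: x = 0.

Answer: x ∈ {0}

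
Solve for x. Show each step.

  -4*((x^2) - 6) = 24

Step 1. [-4*((x^2) - 6) = 24] -4 out front; divide by -4. So div: (x^2) - 6 = -6.
Step 2. [(x^2) - 6 = -6] -6 is outermost — add 6 both sides. So sub: x^2 = 0.
Step 3. [x^2 = 0] LHS squared, RHS 0 ≥ 0: apply √ (±). So sqrt: x = 0.

Answer: x ∈ {0}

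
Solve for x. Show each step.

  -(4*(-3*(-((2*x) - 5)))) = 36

Step 1. [-(4*(-3*(-((2*x) - 5)))) = 36] LHS negated; negate both sides. So neg: 4*(-3*(-((2*x) - 5))) = -36.
Step 2. [4*(-3*(-((2*x) - 5))) = -36] leading coefficient 4: divide by 4. So div: -3*(-((2*x) - 5)) = -9.
Step 3. [-3*(-((2*x) - 5)) = -9] -3·(inner) — divide through by -3, so div: -((2*x) - 5) = 3.
Step 4. [-((2*x) - 5) = 3] flip signs both sides, so neg: (2*x) - 5 = -3.
Step 5. [(2*x) - 5 = -3] peel the -5: add 5 from each side, so sub: 2*x = 2.
Step 6. [2*x = 2] 2·(inner) — divide through by 2, so div: x = 1.

Answer: x ∈ {1}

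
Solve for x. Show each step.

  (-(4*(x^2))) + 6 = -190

Step 1. [(-(4*(x^2))) + 6 = -190] the outer +6 inverts by subtracting 6. So sub: -(4*(x^2)) = -196.
Step 2. [-(4*(x^2)) = -196] LHS negated; negate both sides ⇒ neg: 4*(x^2) = 196.
Step 3. [4*(x^2) = 196] 4 out front; divide by 4, so div: x^2 = 49.
Step 4. [x^2 = 49] LHS squared, RHS 49 ≥ 0: apply √ (±). So sqrt: x = 7 or -7.

Answer: x ∈ {-7, 7}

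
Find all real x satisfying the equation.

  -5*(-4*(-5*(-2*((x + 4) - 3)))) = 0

Step 1. [-5*(-4*(-5*(-2*((x + 4) - 3)))) = 0] leading coefficient -5: divide by -5. So div: -4*(-5*(-2*((x + 4) - 3))) = 0.
Step 2. [-4*(-5*(-2*((x + 4) - 3))) = 0] -4·(inner) — divide through by -4 ⇒ div: -5*(-2*((x + 4) - 3)) = 0.
Step 3. [-5*(-2*((x + 4) - 3)) = 0] LHS = -5·(…); ÷-5 both sides ⇒ div: -2*((x + 4) - 3) = 0.
Step 4. [-2*((x + 4) - 3) = 0] -2 out front; divide by -2 ⇒ div: (x + 4) - 3 = 0.
Step 5. [(x + 4) - 3 = 0] the outer -3 inverts by adding 3, so sub: x + 4 = 3.
Step 6. [x + 4 = 3] 4 comes off first (subtract 4). So sub: x = -1.

Answer: x ∈ {-1}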